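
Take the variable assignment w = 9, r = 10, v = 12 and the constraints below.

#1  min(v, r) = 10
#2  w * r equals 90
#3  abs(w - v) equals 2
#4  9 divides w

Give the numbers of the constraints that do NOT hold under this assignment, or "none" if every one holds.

The assignment fails constraint 3.

#1 min(12, 10) = 10  ✓
#2 w * r = 9 * 10 = 90  ✓
#3 abs(9 - 12) = 3, not 2  ✗
#4 9 / 9 = 1, so 9 divides 9  ✓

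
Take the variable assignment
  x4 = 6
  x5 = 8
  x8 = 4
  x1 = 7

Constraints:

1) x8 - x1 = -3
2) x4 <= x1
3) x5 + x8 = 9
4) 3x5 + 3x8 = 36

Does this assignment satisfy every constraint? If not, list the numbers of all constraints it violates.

1) x8 - x1 = 4 - 7 = -3  ✓
2) x4 = 6, x1 = 7; 6 ≤ 7  ✓
3) x5 + x8 = 8 + 4 = 12, not 9  ✗
4) 3x5 + 3x8 = 3(8) + 3(4) = 36  ✓

Constraint 3 is violated.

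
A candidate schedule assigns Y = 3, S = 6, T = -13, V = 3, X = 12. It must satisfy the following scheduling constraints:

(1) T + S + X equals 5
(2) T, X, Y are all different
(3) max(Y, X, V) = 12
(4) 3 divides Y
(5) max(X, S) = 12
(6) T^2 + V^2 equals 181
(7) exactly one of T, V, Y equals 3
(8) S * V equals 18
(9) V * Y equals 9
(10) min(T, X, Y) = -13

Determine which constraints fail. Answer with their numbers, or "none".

(1) T + S + X = -13 + 6 + 12 = 5 — OK.
(2) values -13, 12, 3 are pairwise distinct — OK.
(3) max(3, 12, 3) = 12 — OK.
(4) 3 / 3 = 1, so 3 divides 3 — OK.
(5) max(12, 6) = 12 — OK.
(6) T^2 + V^2 = (-13)^2 + 3^2 = 169 + 9 = 178, not 181 — violated.
(7) T=-13, V=3, Y=3; 2 of them equal 3, not exactly one — violated.
(8) S * V = 6 * 3 = 18 — OK.
(9) V * Y = 3 * 3 = 9 — OK.
(10) min(-13, 12, 3) = -13 — OK.

The assignment fails constraints 6 and 7.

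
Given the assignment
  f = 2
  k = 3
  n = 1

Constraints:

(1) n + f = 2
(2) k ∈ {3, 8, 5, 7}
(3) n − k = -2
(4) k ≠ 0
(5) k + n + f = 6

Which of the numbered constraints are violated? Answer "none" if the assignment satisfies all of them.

The assignment fails constraint 1.

(1) n + f = 1 + 2 = 3, not 2 — fails.
(2) k = 3 is in {3, 8, 5, 7} — holds.
(3) n − k = 1 − 3 = -2 — holds.
(4) k = 3, and 3 ≠ 0 — holds.
(5) k + n + f = 3 + 1 + 2 = 6 — holds.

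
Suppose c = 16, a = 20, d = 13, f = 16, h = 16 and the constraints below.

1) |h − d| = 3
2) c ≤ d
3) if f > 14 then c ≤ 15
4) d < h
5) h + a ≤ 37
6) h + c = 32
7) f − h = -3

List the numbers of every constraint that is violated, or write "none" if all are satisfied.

1) |16 − 13| = 3 — holds.
2) c = 16, d = 13; 16 > 13 (want ≤) — fails.
3) f = 16 > 14, so we need c ≤ 15; but c = 16 > 15 — fails.
4) d = 13, h = 16; 13 < 16 — holds.
5) h + a = 16 + 20 = 36; 36 ≤ 37 — holds.
6) h + c = 16 + 16 = 32 — holds.
7) f − h = 16 − 16 = 0, not -3 — fails.

Constraints 2, 3, 7 are violated.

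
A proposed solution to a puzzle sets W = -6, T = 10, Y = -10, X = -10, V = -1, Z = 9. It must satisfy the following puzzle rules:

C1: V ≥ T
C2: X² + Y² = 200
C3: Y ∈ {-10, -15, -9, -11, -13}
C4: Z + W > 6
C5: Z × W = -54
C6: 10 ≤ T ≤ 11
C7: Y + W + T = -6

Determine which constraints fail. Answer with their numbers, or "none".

C1: V = -1, T = 10; -1 < 10 (want ≥) — violated.
C2: X² + Y² = (-10)² + (-10)² = 100 + 100 = 200 — OK.
C3: Y = -10 is in {-10, -15, -9, -11, -13} — OK.
C4: Z + W = 9 + (-6) = 3; 3 ≤ 6, bound 6 not met — violated.
C5: Z × W = 9 × (-6) = -54 — OK.
C6: T = 10 lies in [10, 11] — OK.
C7: Y + W + T = -10 + (-6) + 10 = -6 — OK.

No — constraints 1, 4 are not satisfied.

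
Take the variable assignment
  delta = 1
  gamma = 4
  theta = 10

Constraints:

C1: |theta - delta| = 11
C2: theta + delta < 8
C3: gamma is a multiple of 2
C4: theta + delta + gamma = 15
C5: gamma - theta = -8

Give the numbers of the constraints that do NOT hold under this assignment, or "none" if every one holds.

Constraints 1, 2, and 5 are violated.

C1: |10 - 1| = 9, not 11 — violated.
C2: theta + delta = 10 + 1 = 11; 11 ≥ 8, bound 8 not met — violated.
C3: 4 / 2 = 2, so 2 divides 4 — satisfied.
C4: theta + delta + gamma = 10 + 1 + 4 = 15 — satisfied.
C5: gamma - theta = 4 - 10 = -6, not -8 — violated.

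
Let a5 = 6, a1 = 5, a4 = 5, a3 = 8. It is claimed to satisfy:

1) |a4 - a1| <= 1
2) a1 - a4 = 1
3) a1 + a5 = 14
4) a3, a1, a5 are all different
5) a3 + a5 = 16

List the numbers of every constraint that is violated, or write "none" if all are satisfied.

1) |5 - 5| = 0; 0 ≤ 1  yes
2) a1 - a4 = 5 - 5 = 0, not 1  no
3) a1 + a5 = 5 + 6 = 11, not 14  no
4) values 8, 5, 6 are pairwise distinct  yes
5) a3 + a5 = 8 + 6 = 14, not 16  no

The assignment fails constraints 2, 3, and 5.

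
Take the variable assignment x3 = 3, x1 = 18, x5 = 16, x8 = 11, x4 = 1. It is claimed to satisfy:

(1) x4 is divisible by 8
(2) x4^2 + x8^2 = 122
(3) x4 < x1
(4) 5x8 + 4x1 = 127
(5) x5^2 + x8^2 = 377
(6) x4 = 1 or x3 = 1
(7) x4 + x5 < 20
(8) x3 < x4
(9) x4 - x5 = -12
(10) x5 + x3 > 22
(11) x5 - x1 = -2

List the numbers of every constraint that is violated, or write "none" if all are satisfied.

Violated: 1, 8, 9, and 10.

(1) 1 = 8*0 + 1, so 8 does not divide 1  no
(2) x4^2 + x8^2 = 1^2 + 11^2 = 1 + 121 = 122  yes
(3) x4 = 1, x1 = 18; 1 < 18  yes
(4) 5x8 + 4x1 = 5(11) + 4(18) = 127  yes
(5) x5^2 + x8^2 = 16^2 + 11^2 = 256 + 121 = 377  yes
(6) x4 = 1 = 1 (first disjunct)  yes
(7) x4 + x5 = 1 + 16 = 17; 17 < 20  yes
(8) x3 = 3, x4 = 1; 3 ≥ 1 (want <)  no
(9) x4 - x5 = 1 - 16 = -15, not -12  no
(10) x5 + x3 = 16 + 3 = 19; 19 ≤ 22, bound 22 not met  no
(11) x5 - x1 = 16 - 18 = -2  yes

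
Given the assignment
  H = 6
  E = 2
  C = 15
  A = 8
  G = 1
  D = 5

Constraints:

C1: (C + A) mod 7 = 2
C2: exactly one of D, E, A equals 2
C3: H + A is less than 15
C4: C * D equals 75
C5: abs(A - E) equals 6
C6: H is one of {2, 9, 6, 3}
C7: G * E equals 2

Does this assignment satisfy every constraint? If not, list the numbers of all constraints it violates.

All constraints are satisfied.

C1: C + A = 23; 23 mod 7 = 2  yes
C2: D=5, E=2, A=8; 1 of them equals 2  yes
C3: H + A = 6 + 8 = 14; 14 < 15  yes
C4: C * D = 15 * 5 = 75  yes
C5: abs(8 - 2) = 6  yes
C6: H = 6 is in {2, 9, 6, 3}  yes
C7: G * E = 1 * 2 = 2  yes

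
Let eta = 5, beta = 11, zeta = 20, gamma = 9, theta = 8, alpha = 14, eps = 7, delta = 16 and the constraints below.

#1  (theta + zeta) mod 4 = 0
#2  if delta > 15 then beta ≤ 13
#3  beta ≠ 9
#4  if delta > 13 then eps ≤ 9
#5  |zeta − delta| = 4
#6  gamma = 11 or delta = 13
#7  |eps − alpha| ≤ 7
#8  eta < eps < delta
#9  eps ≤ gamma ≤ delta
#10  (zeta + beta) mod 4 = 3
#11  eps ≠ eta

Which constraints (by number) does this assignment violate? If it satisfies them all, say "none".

#1 theta + zeta = 28; 28 mod 4 = 0 — OK.
#2 delta = 16 > 15, so we need beta ≤ 13; beta = 11 ≤ 13 — OK.
#3 beta = 11, and 11 ≠ 9 — OK.
#4 delta = 16 > 13, so we need eps ≤ 9; eps = 7 ≤ 9 — OK.
#5 |20 − 16| = 4 — OK.
#6 gamma = 9 ≠ 11 and delta = 16 ≠ 13; both disjuncts false — violated.
#7 |7 − 14| = 7; 7 ≤ 7 — OK.
#8 values 5 < 7 < 16 — OK.
#9 values 7 ≤ 9 ≤ 16 — OK.
#10 zeta + beta = 31; 31 mod 4 = 3 — OK.
#11 eps = 7, eta = 5; distinct — OK.

Constraint 6 does not hold.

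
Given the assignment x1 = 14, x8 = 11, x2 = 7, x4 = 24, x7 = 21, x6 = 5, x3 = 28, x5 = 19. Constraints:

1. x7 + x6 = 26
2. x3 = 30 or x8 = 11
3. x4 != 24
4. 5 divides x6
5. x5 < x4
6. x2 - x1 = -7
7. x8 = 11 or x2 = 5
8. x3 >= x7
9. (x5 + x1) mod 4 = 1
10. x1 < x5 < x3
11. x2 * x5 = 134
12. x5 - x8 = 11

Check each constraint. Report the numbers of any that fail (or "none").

Constraints 3, 11, and 12 are violated.

1. x7 + x6 = 21 + 5 = 26  ✔
2. x3 = 28 ≠ 30, but x8 = 11 = 11 (second disjunct)  ✔
3. x4 = 24, but 24 is required to differ  ✘
4. 5 / 5 = 1, so 5 divides 5  ✔
5. x5 = 19, x4 = 24; 19 < 24  ✔
6. x2 - x1 = 7 - 14 = -7  ✔
7. x8 = 11 = 11 (first disjunct)  ✔
8. x3 = 28, x7 = 21; 28 ≥ 21  ✔
9. x5 + x1 = 33; 33 mod 4 = 1  ✔
10. values 14 < 19 < 28  ✔
11. x2 * x5 = 7 * 19 = 133, not 134  ✘
12. x5 - x8 = 19 - 11 = 8, not 11  ✘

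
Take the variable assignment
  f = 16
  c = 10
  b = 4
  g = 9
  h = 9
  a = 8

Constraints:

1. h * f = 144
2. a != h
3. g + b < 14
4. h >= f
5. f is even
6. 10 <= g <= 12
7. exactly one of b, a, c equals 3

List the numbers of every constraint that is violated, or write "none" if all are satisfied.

Violated: 4, 6, and 7.

1. h * f = 9 * 16 = 144  holds
2. a = 8, h = 9; distinct  holds
3. g + b = 9 + 4 = 13; 13 < 14  holds
4. h = 9, f = 16; 9 < 16 (want ≥)  fails
5. f = 16 is even  holds
6. g = 9 is outside [10, 12]  fails
7. b=4, a=8, c=10; 0 of them equal 3, not exactly one  fails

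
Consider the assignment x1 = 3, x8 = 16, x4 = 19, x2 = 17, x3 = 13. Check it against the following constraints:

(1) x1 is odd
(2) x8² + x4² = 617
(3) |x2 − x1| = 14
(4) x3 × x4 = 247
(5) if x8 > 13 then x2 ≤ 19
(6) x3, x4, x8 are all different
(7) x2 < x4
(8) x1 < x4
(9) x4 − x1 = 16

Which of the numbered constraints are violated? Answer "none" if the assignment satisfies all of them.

The assignment satisfies every constraint.

(1) x1 = 3 is odd — satisfied.
(2) x8² + x4² = 16² + 19² = 256 + 361 = 617 — satisfied.
(3) |17 − 3| = 14 — satisfied.
(4) x3 × x4 = 13 × 19 = 247 — satisfied.
(5) x8 = 16 > 13, so we need x2 ≤ 19; x2 = 17 ≤ 19 — satisfied.
(6) values 13, 19, 16 are pairwise distinct — satisfied.
(7) x2 = 17, x4 = 19; 17 < 19 — satisfied.
(8) x1 = 3, x4 = 19; 3 < 19 — satisfied.
(9) x4 − x1 = 19 − 3 = 16 — satisfied.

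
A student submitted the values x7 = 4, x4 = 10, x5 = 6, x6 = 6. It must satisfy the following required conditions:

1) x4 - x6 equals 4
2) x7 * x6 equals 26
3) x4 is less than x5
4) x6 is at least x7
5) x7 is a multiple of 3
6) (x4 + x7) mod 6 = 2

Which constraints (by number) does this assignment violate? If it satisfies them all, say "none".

Constraints 2, 3, and 5 do not hold.

1) x4 - x6 = 10 - 6 = 4 — satisfied.
2) x7 * x6 = 4 * 6 = 24, not 26 — violated.
3) x4 = 10, x5 = 6; 10 ≥ 6 (want <) — violated.
4) x6 = 6, x7 = 4; 6 ≥ 4 — satisfied.
5) 4 = 3*1 + 1, so 3 does not divide 4 — violated.
6) x4 + x7 = 14; 14 mod 6 = 2 — satisfied.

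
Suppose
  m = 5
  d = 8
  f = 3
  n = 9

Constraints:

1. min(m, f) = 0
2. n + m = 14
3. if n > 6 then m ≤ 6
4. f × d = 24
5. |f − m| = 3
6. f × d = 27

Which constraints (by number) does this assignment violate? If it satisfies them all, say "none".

Violated: 1, 5, and 6.

1. min(5, 3) = 3, not 0 — violated.
2. n + m = 9 + 5 = 14 — satisfied.
3. n = 9 > 6, so we need m ≤ 6; m = 5 ≤ 6 — satisfied.
4. f × d = 3 × 8 = 24 — satisfied.
5. |3 − 5| = 2, not 3 — violated.
6. f × d = 3 × 8 = 24, not 27 — violated.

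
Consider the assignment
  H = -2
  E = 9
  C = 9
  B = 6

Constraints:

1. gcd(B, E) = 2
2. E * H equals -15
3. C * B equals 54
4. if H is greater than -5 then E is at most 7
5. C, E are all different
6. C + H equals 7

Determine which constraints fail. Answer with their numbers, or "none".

1. gcd(6, 9) = 3, not 2 — violated.
2. E * H = 9 * (-2) = -18, not -15 — violated.
3. C * B = 9 * 6 = 54 — satisfied.
4. H = -2 > -5, so we need E ≤ 7; but E = 9 > 7 — violated.
5. C = E = 9, not all different — violated.
6. C + H = 9 + (-2) = 7 — satisfied.

No — constraints 1, 2, 4, 5 are not satisfied.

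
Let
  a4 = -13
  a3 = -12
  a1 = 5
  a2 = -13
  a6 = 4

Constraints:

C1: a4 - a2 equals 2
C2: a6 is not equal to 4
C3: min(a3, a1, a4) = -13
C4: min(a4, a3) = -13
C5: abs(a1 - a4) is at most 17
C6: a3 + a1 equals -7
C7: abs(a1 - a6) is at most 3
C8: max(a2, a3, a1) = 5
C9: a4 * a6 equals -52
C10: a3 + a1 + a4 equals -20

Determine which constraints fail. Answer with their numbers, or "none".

C1: a4 - a2 = -13 - (-13) = 0, not 2 — does not hold.
C2: a6 = 4, but 4 is required to differ — does not hold.
C3: min(-12, 5, -13) = -13 — holds.
C4: min(-13, -12) = -13 — holds.
C5: abs(5 - (-13)) = 18; 18 > 17, exceeds bound 17 — does not hold.
C6: a3 + a1 = -12 + 5 = -7 — holds.
C7: abs(5 - 4) = 1; 1 ≤ 3 — holds.
C8: max(-13, -12, 5) = 5 — holds.
C9: a4 * a6 = -13 * 4 = -52 — holds.
C10: a3 + a1 + a4 = -12 + 5 + (-13) = -20 — holds.

Constraints 1, 2, 5 do not hold.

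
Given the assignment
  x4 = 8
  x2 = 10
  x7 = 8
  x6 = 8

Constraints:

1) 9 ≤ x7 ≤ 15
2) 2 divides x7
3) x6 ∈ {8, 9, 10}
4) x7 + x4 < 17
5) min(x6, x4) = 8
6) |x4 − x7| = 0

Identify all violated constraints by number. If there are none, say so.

Constraint 1 is violated.

1) x7 = 8 is outside [9, 15]  false
2) 8 / 2 = 4, so 2 divides 8  true
3) x6 = 8 is in {8, 9, 10}  true
4) x7 + x4 = 8 + 8 = 16; 16 < 17  true
5) min(8, 8) = 8  true
6) |8 − 8| = 0  true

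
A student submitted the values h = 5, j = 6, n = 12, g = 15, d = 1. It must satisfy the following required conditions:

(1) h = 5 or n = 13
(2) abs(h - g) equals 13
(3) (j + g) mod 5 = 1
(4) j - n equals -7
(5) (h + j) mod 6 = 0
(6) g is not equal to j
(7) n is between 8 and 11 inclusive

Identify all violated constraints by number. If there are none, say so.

No — constraints 2, 4, 5, 7 are not satisfied.

(1) h = 5 = 5 (first disjunct)  true
(2) abs(5 - 15) = 10, not 13  false
(3) j + g = 21; 21 mod 5 = 1  true
(4) j - n = 6 - 12 = -6, not -7  false
(5) h + j = 11; 11 mod 6 = 5, not 0  false
(6) g = 15, j = 6; distinct  true
(7) n = 12 is outside [8, 11]  false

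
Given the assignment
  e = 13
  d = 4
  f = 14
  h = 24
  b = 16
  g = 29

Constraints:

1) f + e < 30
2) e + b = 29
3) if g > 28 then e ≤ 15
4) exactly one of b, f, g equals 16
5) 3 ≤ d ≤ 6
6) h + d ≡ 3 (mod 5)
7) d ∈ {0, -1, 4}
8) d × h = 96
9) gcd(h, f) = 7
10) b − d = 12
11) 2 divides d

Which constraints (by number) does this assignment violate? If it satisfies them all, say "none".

1) f + e = 14 + 13 = 27; 27 < 30  holds
2) e + b = 13 + 16 = 29  holds
3) g = 29 > 28, so we need e ≤ 15; e = 13 ≤ 15  holds
4) b=16, f=14, g=29; 1 of them equals 16  holds
5) d = 4 lies in [3, 6]  holds
6) h + d = 28; 28 mod 5 = 3  holds
7) d = 4 is in {0, -1, 4}  holds
8) d × h = 4 × 24 = 96  holds
9) gcd(24, 14) = 2, not 7  fails
10) b − d = 16 − 4 = 12  holds
11) 4 / 2 = 2, so 2 divides 4  holds

The assignment fails constraint 9.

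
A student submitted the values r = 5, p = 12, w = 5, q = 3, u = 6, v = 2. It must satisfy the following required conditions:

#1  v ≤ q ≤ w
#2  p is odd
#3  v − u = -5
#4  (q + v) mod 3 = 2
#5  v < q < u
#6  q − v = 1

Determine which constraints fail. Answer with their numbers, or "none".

Constraints 2, 3 do not hold.

#1 values 2 ≤ 3 ≤ 5 — satisfied.
#2 p = 12 is even — violated.
#3 v − u = 2 − 6 = -4, not -5 — violated.
#4 q + v = 5; 5 mod 3 = 2 — satisfied.
#5 values 2 < 3 < 6 — satisfied.
#6 q − v = 3 − 2 = 1 — satisfied.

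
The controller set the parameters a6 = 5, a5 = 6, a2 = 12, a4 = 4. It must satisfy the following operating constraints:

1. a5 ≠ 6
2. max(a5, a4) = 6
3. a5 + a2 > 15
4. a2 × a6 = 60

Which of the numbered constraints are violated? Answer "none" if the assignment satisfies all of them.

1. a5 = 6, but 6 is required to differ — violated.
2. max(6, 4) = 6 — OK.
3. a5 + a2 = 6 + 12 = 18; 18 > 15 — OK.
4. a2 × a6 = 12 × 5 = 60 — OK.

Constraint 1 is violated.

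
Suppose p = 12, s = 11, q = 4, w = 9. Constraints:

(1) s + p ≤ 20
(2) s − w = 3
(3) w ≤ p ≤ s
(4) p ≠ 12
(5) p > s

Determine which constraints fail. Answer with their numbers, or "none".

(1) s + p = 11 + 12 = 23; 23 > 20, bound 20 not met — does not hold.
(2) s − w = 11 − 9 = 2, not 3 — does not hold.
(3) values 9, 12, 11; p = 12 is not ≤ s = 11 — does not hold.
(4) p = 12, but 12 is required to differ — does not hold.
(5) p = 12, s = 11; 12 > 11 — holds.

Constraints 1, 2, 3, 4 do not hold.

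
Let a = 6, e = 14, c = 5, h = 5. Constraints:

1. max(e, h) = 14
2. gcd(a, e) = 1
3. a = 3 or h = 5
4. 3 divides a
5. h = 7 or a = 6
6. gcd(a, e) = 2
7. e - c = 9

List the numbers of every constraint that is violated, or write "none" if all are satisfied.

1. max(14, 5) = 14  OK
2. gcd(6, 14) = 2, not 1  FAIL
3. a = 6 ≠ 3, but h = 5 = 5 (second disjunct)  OK
4. 6 / 3 = 2, so 3 divides 6  OK
5. h = 5 ≠ 7, but a = 6 = 6 (second disjunct)  OK
6. gcd(6, 14) = 2  OK
7. e - c = 14 - 5 = 9  OK

Constraint 2 does not hold.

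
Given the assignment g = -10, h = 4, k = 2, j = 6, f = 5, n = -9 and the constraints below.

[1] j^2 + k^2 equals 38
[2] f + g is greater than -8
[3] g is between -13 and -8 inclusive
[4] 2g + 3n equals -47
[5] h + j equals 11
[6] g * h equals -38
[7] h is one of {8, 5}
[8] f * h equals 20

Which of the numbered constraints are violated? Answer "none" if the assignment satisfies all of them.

[1] j^2 + k^2 = 6^2 + 2^2 = 36 + 4 = 40, not 38  no
[2] f + g = 5 + (-10) = -5; -5 > -8  yes
[3] g = -10 lies in [-13, -8]  yes
[4] 2g + 3n = 2(-10) + 3(-9) = -47  yes
[5] h + j = 4 + 6 = 10, not 11  no
[6] g * h = -10 * 4 = -40, not -38  no
[7] h = 4 is not in {8, 5}  no
[8] f * h = 5 * 4 = 20  yes

Violated: 1, 5, 6, and 7.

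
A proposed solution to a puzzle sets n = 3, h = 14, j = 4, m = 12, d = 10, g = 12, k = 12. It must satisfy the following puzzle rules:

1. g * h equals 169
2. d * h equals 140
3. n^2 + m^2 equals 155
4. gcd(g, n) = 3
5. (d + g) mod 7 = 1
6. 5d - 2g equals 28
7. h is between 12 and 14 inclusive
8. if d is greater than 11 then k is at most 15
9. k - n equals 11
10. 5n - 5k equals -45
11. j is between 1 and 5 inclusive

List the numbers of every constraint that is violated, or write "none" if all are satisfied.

No — constraints 1, 3, 6, 9 are not satisfied.

1. g * h = 12 * 14 = 168, not 169  ✗
2. d * h = 10 * 14 = 140  ✓
3. n^2 + m^2 = 3^2 + 12^2 = 9 + 144 = 153, not 155  ✗
4. gcd(12, 3) = 3  ✓
5. d + g = 22; 22 mod 7 = 1  ✓
6. 5d - 2g = 5(10) - 2(12) = 26, not 28  ✗
7. h = 14 lies in [12, 14]  ✓
8. d = 10, not > 11; antecedent false, conditional vacuously true  ✓
9. k - n = 12 - 3 = 9, not 11  ✗
10. 5n - 5k = 5(3) - 5(12) = -45  ✓
11. j = 4 lies in [1, 5]  ✓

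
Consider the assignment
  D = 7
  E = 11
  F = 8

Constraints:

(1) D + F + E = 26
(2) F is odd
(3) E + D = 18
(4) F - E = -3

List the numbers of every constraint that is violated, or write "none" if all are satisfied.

(1) D + F + E = 7 + 8 + 11 = 26  holds
(2) F = 8 is even  fails
(3) E + D = 11 + 7 = 18  holds
(4) F - E = 8 - 11 = -3  holds

No — constraint 2 is not satisfied.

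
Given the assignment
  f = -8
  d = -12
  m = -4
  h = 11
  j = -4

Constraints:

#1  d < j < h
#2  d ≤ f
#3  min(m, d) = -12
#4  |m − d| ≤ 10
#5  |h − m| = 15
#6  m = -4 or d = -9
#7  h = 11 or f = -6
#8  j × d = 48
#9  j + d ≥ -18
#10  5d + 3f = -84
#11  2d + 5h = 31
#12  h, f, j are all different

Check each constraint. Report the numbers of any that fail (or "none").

#1 values -12 < -4 < 11  yes
#2 d = -12, f = -8; -12 ≤ -8  yes
#3 min(-4, -12) = -12  yes
#4 |-4 − (-12)| = 8; 8 ≤ 10  yes
#5 |11 − (-4)| = 15  yes
#6 m = -4 = -4 (first disjunct)  yes
#7 h = 11 = 11 (first disjunct)  yes
#8 j × d = -4 × (-12) = 48  yes
#9 j + d = -4 + (-12) = -16; -16 ≥ -18  yes
#10 5d + 3f = 5(-12) + 3(-8) = -84  yes
#11 2d + 5h = 2(-12) + 5(11) = 31  yes
#12 values 11, -8, -4 are pairwise distinct  yes

None — every constraint holds.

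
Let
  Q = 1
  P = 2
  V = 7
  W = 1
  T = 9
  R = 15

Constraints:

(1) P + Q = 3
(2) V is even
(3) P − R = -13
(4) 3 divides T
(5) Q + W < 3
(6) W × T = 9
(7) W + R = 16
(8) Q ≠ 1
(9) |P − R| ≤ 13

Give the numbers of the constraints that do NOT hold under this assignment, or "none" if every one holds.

(1) P + Q = 2 + 1 = 3  yes
(2) V = 7 is odd  no
(3) P − R = 2 − 15 = -13  yes
(4) 9 / 3 = 3, so 3 divides 9  yes
(5) Q + W = 1 + 1 = 2; 2 < 3  yes
(6) W × T = 1 × 9 = 9  yes
(7) W + R = 1 + 15 = 16  yes
(8) Q = 1, but 1 is required to differ  no
(9) |2 − 15| = 13; 13 ≤ 13  yes

Violated: 2 and 8.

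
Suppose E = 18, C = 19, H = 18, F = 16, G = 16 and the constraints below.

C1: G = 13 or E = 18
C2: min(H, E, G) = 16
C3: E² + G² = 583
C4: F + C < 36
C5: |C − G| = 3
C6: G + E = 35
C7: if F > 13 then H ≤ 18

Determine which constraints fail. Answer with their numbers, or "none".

Violated: 3, 6.

C1: G = 16 ≠ 13, but E = 18 = 18 (second disjunct) — holds.
C2: min(18, 18, 16) = 16 — holds.
C3: E² + G² = 18² + 16² = 324 + 256 = 580, not 583 — does not hold.
C4: F + C = 16 + 19 = 35; 35 < 36 — holds.
C5: |19 − 16| = 3 — holds.
C6: G + E = 16 + 18 = 34, not 35 — does not hold.
C7: F = 16 > 13, so we need H ≤ 18; H = 18 ≤ 18 — holds.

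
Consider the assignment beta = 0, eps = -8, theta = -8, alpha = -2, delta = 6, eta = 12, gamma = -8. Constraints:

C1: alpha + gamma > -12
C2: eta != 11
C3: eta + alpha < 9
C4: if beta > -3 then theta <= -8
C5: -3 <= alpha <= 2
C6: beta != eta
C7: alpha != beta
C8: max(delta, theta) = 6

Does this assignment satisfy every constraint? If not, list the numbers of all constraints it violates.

C1: alpha + gamma = -2 + (-8) = -10; -10 > -12  yes
C2: eta = 12, and 12 ≠ 11  yes
C3: eta + alpha = 12 + (-2) = 10; 10 ≥ 9, bound 9 not met  no
C4: beta = 0 > -3, so we need theta ≤ -8; theta = -8 ≤ -8  yes
C5: alpha = -2 lies in [-3, 2]  yes
C6: beta = 0, eta = 12; distinct  yes
C7: alpha = -2, beta = 0; distinct  yes
C8: max(6, -8) = 6  yes

The assignment fails constraint 3.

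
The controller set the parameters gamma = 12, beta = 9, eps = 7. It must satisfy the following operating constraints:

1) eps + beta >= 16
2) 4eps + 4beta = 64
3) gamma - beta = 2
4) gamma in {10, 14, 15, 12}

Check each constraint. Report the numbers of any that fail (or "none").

Constraint 3 is violated.

1) eps + beta = 7 + 9 = 16; 16 ≥ 16 — holds.
2) 4eps + 4beta = 4(7) + 4(9) = 64 — holds.
3) gamma - beta = 12 - 9 = 3, not 2 — does not hold.
4) gamma = 12 is in {10, 14, 15, 12} — holds.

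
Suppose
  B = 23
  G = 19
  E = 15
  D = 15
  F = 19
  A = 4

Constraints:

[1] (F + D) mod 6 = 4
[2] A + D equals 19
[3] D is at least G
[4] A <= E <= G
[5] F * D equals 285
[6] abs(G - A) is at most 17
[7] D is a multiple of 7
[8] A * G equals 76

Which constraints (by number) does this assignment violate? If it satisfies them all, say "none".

[1] F + D = 34; 34 mod 6 = 4  OK
[2] A + D = 4 + 15 = 19  OK
[3] D = 15, G = 19; 15 < 19 (want ≥)  FAIL
[4] values 4 <= 15 <= 19  OK
[5] F * D = 19 * 15 = 285  OK
[6] abs(19 - 4) = 15; 15 ≤ 17  OK
[7] 15 = 7*2 + 1, so 7 does not divide 15  FAIL
[8] A * G = 4 * 19 = 76  OK

Violated: 3, 7.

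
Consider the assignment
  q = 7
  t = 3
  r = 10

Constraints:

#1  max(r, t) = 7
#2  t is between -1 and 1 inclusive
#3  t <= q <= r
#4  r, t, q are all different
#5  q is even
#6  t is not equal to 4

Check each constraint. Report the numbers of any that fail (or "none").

Violated: 1, 2, 5.

#1 max(10, 3) = 10, not 7 — violated.
#2 t = 3 is outside [-1, 1] — violated.
#3 values 3 <= 7 <= 10 — satisfied.
#4 values 10, 3, 7 are pairwise distinct — satisfied.
#5 q = 7 is odd — violated.
#6 t = 3, and 3 ≠ 4 — satisfied.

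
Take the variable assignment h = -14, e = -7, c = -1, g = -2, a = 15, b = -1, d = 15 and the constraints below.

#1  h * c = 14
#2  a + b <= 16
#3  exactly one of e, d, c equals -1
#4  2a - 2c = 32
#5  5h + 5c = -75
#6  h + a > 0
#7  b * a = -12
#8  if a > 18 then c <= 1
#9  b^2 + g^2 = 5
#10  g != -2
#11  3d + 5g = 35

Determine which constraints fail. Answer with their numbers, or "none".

No — constraints 7 and 10 are not satisfied.

#1 h * c = -14 * (-1) = 14 — holds.
#2 a + b = 15 + (-1) = 14; 14 ≤ 16 — holds.
#3 e=-7, d=15, c=-1; 1 of them equals -1 — holds.
#4 2a - 2c = 2(15) - 2(-1) = 32 — holds.
#5 5h + 5c = 5(-14) + 5(-1) = -75 — holds.
#6 h + a = -14 + 15 = 1; 1 > 0 — holds.
#7 b * a = -1 * 15 = -15, not -12 — does not hold.
#8 a = 15, not > 18; antecedent false, conditional vacuously true — holds.
#9 b^2 + g^2 = (-1)^2 + (-2)^2 = 1 + 4 = 5 — holds.
#10 g = -2, but -2 is required to differ — does not hold.
#11 3d + 5g = 3(15) + 5(-2) = 35 — holds.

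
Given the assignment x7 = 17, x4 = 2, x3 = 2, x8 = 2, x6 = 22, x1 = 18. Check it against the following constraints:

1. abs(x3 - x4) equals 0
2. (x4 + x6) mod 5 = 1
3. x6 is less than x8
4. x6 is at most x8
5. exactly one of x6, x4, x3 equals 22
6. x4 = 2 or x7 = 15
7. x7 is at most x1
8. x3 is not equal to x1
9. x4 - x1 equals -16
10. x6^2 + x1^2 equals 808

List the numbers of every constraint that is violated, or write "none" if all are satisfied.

The assignment fails constraints 2, 3, 4.

1. abs(2 - 2) = 0 — holds.
2. x4 + x6 = 24; 24 mod 5 = 4, not 1 — fails.
3. x6 = 22, x8 = 2; 22 ≥ 2 (want <) — fails.
4. x6 = 22, x8 = 2; 22 > 2 (want ≤) — fails.
5. x6=22, x4=2, x3=2; 1 of them equals 22 — holds.
6. x4 = 2 = 2 (first disjunct) — holds.
7. x7 = 17, x1 = 18; 17 ≤ 18 — holds.
8. x3 = 2, x1 = 18; distinct — holds.
9. x4 - x1 = 2 - 18 = -16 — holds.
10. x6^2 + x1^2 = 22^2 + 18^2 = 484 + 324 = 808 — holds.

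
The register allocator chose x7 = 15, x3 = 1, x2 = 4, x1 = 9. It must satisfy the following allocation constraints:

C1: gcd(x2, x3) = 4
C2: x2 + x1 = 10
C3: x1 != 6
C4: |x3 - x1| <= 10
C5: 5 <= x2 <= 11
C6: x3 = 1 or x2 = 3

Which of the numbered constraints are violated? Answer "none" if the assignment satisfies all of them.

Violated: 1, 2, and 5.

C1: gcd(4, 1) = 1, not 4 — violated.
C2: x2 + x1 = 4 + 9 = 13, not 10 — violated.
C3: x1 = 9, and 9 ≠ 6 — satisfied.
C4: |1 - 9| = 8; 8 ≤ 10 — satisfied.
C5: x2 = 4 is outside [5, 11] — violated.
C6: x3 = 1 = 1 (first disjunct) — satisfied.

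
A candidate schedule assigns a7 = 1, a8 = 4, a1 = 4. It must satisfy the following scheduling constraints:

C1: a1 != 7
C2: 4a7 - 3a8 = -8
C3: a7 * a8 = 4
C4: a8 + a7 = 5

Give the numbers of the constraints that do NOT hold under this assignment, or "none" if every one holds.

C1: a1 = 4, and 4 ≠ 7 — holds.
C2: 4a7 - 3a8 = 4(1) - 3(4) = -8 — holds.
C3: a7 * a8 = 1 * 4 = 4 — holds.
C4: a8 + a7 = 4 + 1 = 5 — holds.

All constraints are satisfied.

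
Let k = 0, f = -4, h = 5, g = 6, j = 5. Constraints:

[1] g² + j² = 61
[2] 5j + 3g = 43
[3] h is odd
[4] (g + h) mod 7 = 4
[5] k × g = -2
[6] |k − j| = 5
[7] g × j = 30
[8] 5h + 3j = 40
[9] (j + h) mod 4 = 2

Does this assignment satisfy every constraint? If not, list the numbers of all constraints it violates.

[1] g² + j² = 6² + 5² = 36 + 25 = 61  ✓
[2] 5j + 3g = 5(5) + 3(6) = 43  ✓
[3] h = 5 is odd  ✓
[4] g + h = 11; 11 mod 7 = 4  ✓
[5] k × g = 0 × 6 = 0, not -2  ✗
[6] |0 − 5| = 5  ✓
[7] g × j = 6 × 5 = 30  ✓
[8] 5h + 3j = 5(5) + 3(5) = 40  ✓
[9] j + h = 10; 10 mod 4 = 2  ✓

No — constraint 5 is not satisfied.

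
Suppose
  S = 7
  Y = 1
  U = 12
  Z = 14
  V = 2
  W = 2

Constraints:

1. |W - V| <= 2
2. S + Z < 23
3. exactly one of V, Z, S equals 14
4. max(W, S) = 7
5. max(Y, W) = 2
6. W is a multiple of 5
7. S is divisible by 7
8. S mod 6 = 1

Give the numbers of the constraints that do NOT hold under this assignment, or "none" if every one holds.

1. |2 - 2| = 0; 0 ≤ 2  OK
2. S + Z = 7 + 14 = 21; 21 < 23  OK
3. V=2, Z=14, S=7; 1 of them equals 14  OK
4. max(2, 7) = 7  OK
5. max(1, 2) = 2  OK
6. 2 = 5*0 + 2, so 5 does not divide 2  FAIL
7. 7 / 7 = 1, so 7 divides 7  OK
8. 7 mod 6 = 1  OK

No — constraint 6 is not satisfied.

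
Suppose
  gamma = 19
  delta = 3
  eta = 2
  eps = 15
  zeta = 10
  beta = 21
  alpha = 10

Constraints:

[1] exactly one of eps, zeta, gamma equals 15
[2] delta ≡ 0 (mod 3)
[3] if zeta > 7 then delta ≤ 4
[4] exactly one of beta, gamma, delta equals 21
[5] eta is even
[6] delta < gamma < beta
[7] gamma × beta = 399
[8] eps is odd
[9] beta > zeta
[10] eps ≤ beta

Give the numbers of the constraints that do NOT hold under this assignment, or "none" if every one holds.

None — every constraint holds.

[1] eps=15, zeta=10, gamma=19; 1 of them equals 15  holds
[2] 3 mod 3 = 0  holds
[3] zeta = 10 > 7, so we need delta ≤ 4; delta = 3 ≤ 4  holds
[4] beta=21, gamma=19, delta=3; 1 of them equals 21  holds
[5] eta = 2 is even  holds
[6] values 3 < 19 < 21  holds
[7] gamma × beta = 19 × 21 = 399  holds
[8] eps = 15 is odd  holds
[9] beta = 21, zeta = 10; 21 > 10  holds
[10] eps = 15, beta = 21; 15 ≤ 21  holds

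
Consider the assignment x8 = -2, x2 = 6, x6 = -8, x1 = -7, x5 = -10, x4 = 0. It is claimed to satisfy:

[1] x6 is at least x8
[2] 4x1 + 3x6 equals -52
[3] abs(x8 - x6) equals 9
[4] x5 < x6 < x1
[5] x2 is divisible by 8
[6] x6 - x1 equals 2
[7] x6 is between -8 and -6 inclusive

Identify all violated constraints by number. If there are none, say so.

[1] x6 = -8, x8 = -2; -8 < -2 (want ≥)  ✗
[2] 4x1 + 3x6 = 4(-7) + 3(-8) = -52  ✓
[3] abs(-2 - (-8)) = 6, not 9  ✗
[4] values -10 < -8 < -7  ✓
[5] 6 = 8*0 + 6, so 8 does not divide 6  ✗
[6] x6 - x1 = -8 - (-7) = -1, not 2  ✗
[7] x6 = -8 lies in [-8, -6]  ✓

Constraints 1, 3, 5, and 6 do not hold.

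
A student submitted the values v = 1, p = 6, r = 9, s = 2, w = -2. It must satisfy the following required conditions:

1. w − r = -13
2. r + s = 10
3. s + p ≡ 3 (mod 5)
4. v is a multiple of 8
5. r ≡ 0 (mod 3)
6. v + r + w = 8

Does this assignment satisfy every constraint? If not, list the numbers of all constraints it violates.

1. w − r = -2 − 9 = -11, not -13  no
2. r + s = 9 + 2 = 11, not 10  no
3. s + p = 8; 8 mod 5 = 3  yes
4. 1 = 8×0 + 1, so 8 does not divide 1  no
5. 9 mod 3 = 0  yes
6. v + r + w = 1 + 9 + (-2) = 8  yes

Violated: 1, 2, 4.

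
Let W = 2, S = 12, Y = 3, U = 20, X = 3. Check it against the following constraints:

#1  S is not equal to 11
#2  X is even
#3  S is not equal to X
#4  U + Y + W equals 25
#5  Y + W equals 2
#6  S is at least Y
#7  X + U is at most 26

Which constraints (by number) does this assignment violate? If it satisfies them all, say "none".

No — constraints 2, 5 are not satisfied.

#1 S = 12, and 12 ≠ 11  ✓
#2 X = 3 is odd  ✗
#3 S = 12, X = 3; distinct  ✓
#4 U + Y + W = 20 + 3 + 2 = 25  ✓
#5 Y + W = 3 + 2 = 5, not 2  ✗
#6 S = 12, Y = 3; 12 ≥ 3  ✓
#7 X + U = 3 + 20 = 23; 23 ≤ 26  ✓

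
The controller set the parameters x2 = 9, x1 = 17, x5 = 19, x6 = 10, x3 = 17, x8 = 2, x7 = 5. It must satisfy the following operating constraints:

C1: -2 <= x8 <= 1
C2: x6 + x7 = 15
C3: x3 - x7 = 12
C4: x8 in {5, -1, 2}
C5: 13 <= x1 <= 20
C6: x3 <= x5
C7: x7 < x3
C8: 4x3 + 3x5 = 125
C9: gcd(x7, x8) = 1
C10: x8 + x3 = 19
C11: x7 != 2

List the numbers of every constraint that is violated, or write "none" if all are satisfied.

Constraint 1 is violated.

C1: x8 = 2 is outside [-2, 1] — violated.
C2: x6 + x7 = 10 + 5 = 15 — OK.
C3: x3 - x7 = 17 - 5 = 12 — OK.
C4: x8 = 2 is in {5, -1, 2} — OK.
C5: x1 = 17 lies in [13, 20] — OK.
C6: x3 = 17, x5 = 19; 17 ≤ 19 — OK.
C7: x7 = 5, x3 = 17; 5 < 17 — OK.
C8: 4x3 + 3x5 = 4(17) + 3(19) = 125 — OK.
C9: gcd(5, 2) = 1 — OK.
C10: x8 + x3 = 2 + 17 = 19 — OK.
C11: x7 = 5, and 5 ≠ 2 — OK.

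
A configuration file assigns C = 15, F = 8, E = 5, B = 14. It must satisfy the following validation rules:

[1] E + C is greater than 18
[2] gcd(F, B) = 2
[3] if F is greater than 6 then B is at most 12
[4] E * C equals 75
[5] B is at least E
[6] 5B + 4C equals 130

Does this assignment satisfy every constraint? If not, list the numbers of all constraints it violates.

[1] E + C = 5 + 15 = 20; 20 > 18  ✓
[2] gcd(8, 14) = 2  ✓
[3] F = 8 > 6, so we need B ≤ 12; but B = 14 > 12  ✗
[4] E * C = 5 * 15 = 75  ✓
[5] B = 14, E = 5; 14 ≥ 5  ✓
[6] 5B + 4C = 5(14) + 4(15) = 130  ✓

The assignment fails constraint 3.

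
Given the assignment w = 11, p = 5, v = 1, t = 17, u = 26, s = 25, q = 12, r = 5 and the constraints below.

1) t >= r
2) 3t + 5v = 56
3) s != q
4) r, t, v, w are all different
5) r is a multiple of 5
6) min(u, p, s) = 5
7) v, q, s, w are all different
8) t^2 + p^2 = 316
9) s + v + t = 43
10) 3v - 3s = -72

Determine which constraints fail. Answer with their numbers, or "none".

1) t = 17, r = 5; 17 ≥ 5  ✔
2) 3t + 5v = 3(17) + 5(1) = 56  ✔
3) s = 25, q = 12; distinct  ✔
4) values 5, 17, 1, 11 are pairwise distinct  ✔
5) 5 / 5 = 1, so 5 divides 5  ✔
6) min(26, 5, 25) = 5  ✔
7) values 1, 12, 25, 11 are pairwise distinct  ✔
8) t^2 + p^2 = 17^2 + 5^2 = 289 + 25 = 314, not 316  ✘
9) s + v + t = 25 + 1 + 17 = 43  ✔
10) 3v - 3s = 3(1) - 3(25) = -72  ✔

Constraint 8 does not hold.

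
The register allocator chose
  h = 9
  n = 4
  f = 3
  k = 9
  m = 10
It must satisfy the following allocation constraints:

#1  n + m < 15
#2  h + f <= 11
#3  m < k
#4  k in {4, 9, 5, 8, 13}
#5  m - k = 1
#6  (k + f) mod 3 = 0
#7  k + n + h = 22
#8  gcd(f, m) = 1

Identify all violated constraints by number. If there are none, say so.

Violated: 2 and 3.

#1 n + m = 4 + 10 = 14; 14 < 15  true
#2 h + f = 9 + 3 = 12; 12 > 11, bound 11 not met  false
#3 m = 10, k = 9; 10 ≥ 9 (want <)  false
#4 k = 9 is in {4, 9, 5, 8, 13}  true
#5 m - k = 10 - 9 = 1  true
#6 k + f = 12; 12 mod 3 = 0  true
#7 k + n + h = 9 + 4 + 9 = 22  true
#8 gcd(3, 10) = 1  true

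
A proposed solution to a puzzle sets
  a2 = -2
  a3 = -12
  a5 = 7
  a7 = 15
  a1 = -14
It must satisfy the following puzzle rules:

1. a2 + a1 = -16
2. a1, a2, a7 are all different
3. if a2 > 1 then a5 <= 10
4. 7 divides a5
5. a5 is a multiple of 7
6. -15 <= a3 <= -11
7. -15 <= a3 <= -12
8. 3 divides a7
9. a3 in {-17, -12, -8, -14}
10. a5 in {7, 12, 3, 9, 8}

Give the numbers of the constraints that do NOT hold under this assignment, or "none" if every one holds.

No violations.

1. a2 + a1 = -2 + (-14) = -16  holds
2. values -14, -2, 15 are pairwise distinct  holds
3. a2 = -2, not > 1; antecedent false, conditional vacuously true  holds
4. 7 / 7 = 1, so 7 divides 7  holds
5. 7 / 7 = 1, so 7 divides 7  holds
6. a3 = -12 lies in [-15, -11]  holds
7. a3 = -12 lies in [-15, -12]  holds
8. 15 / 3 = 5, so 3 divides 15  holds
9. a3 = -12 is in {-17, -12, -8, -14}  holds
10. a5 = 7 is in {7, 12, 3, 9, 8}  holds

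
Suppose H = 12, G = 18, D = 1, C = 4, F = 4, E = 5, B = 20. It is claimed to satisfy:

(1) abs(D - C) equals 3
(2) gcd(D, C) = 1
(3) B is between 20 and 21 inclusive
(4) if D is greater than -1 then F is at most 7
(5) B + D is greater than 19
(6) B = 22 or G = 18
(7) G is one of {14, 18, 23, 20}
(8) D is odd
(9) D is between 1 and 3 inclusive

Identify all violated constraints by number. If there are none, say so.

(1) abs(1 - 4) = 3  yes
(2) gcd(1, 4) = 1  yes
(3) B = 20 lies in [20, 21]  yes
(4) D = 1 > -1, so we need F ≤ 7; F = 4 ≤ 7  yes
(5) B + D = 20 + 1 = 21; 21 > 19  yes
(6) B = 20 ≠ 22, but G = 18 = 18 (second disjunct)  yes
(7) G = 18 is in {14, 18, 23, 20}  yes
(8) D = 1 is odd  yes
(9) D = 1 lies in [1, 3]  yes

The assignment satisfies every constraint.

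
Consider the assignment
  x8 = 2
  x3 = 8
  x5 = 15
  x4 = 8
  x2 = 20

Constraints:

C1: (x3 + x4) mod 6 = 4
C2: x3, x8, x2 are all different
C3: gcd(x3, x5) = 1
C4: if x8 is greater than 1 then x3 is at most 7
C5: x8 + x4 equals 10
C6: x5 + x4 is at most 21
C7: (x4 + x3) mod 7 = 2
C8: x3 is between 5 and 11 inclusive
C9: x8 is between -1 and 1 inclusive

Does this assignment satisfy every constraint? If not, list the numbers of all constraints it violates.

C1: x3 + x4 = 16; 16 mod 6 = 4 — satisfied.
C2: values 8, 2, 20 are pairwise distinct — satisfied.
C3: gcd(8, 15) = 1 — satisfied.
C4: x8 = 2 > 1, so we need x3 ≤ 7; but x3 = 8 > 7 — violated.
C5: x8 + x4 = 2 + 8 = 10 — satisfied.
C6: x5 + x4 = 15 + 8 = 23; 23 > 21, bound 21 not met — violated.
C7: x4 + x3 = 16; 16 mod 7 = 2 — satisfied.
C8: x3 = 8 lies in [5, 11] — satisfied.
C9: x8 = 2 is outside [-1, 1] — violated.

No — constraints 4, 6, 9 are not satisfied.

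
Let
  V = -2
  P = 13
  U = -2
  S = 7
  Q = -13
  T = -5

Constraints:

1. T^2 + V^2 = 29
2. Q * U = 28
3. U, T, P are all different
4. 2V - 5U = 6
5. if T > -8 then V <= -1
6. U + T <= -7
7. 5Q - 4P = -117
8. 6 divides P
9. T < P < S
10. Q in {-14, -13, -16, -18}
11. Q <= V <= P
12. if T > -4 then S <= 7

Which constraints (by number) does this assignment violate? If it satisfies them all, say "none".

No — constraints 2, 8, and 9 are not satisfied.

1. T^2 + V^2 = (-5)^2 + (-2)^2 = 25 + 4 = 29 — satisfied.
2. Q * U = -13 * (-2) = 26, not 28 — violated.
3. values -2, -5, 13 are pairwise distinct — satisfied.
4. 2V - 5U = 2(-2) - 5(-2) = 6 — satisfied.
5. T = -5 > -8, so we need V ≤ -1; V = -2 ≤ -1 — satisfied.
6. U + T = -2 + (-5) = -7; -7 ≤ -7 — satisfied.
7. 5Q - 4P = 5(-13) - 4(13) = -117 — satisfied.
8. 13 = 6*2 + 1, so 6 does not divide 13 — violated.
9. values -5, 13, 7; P = 13 is not < S = 7 — violated.
10. Q = -13 is in {-14, -13, -16, -18} — satisfied.
11. values -13 <= -2 <= 13 — satisfied.
12. T = -5, not > -4; antecedent false, conditional vacuously true — satisfied.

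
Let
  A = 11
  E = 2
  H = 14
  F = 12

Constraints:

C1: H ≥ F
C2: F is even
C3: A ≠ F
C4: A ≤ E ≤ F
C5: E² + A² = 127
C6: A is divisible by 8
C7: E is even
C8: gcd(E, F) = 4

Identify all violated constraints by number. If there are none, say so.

C1: H = 14, F = 12; 14 ≥ 12  ✔
C2: F = 12 is even  ✔
C3: A = 11, F = 12; distinct  ✔
C4: values 11, 2, 12; A = 11 is not ≤ E = 2  ✘
C5: E² + A² = 2² + 11² = 4 + 121 = 125, not 127  ✘
C6: 11 = 8×1 + 3, so 8 does not divide 11  ✘
C7: E = 2 is even  ✔
C8: gcd(2, 12) = 2, not 4  ✘

No — constraints 4, 5, 6, and 8 are not satisfied.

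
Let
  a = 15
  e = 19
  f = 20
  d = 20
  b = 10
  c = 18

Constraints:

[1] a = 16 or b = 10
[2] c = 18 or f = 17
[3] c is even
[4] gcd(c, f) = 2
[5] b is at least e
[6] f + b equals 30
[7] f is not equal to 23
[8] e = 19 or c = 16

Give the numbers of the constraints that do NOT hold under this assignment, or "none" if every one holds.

Violated: 5.

[1] a = 15 ≠ 16, but b = 10 = 10 (second disjunct) — holds.
[2] c = 18 = 18 (first disjunct) — holds.
[3] c = 18 is even — holds.
[4] gcd(18, 20) = 2 — holds.
[5] b = 10, e = 19; 10 < 19 (want ≥) — does not hold.
[6] f + b = 20 + 10 = 30 — holds.
[7] f = 20, and 20 ≠ 23 — holds.
[8] e = 19 = 19 (first disjunct) — holds.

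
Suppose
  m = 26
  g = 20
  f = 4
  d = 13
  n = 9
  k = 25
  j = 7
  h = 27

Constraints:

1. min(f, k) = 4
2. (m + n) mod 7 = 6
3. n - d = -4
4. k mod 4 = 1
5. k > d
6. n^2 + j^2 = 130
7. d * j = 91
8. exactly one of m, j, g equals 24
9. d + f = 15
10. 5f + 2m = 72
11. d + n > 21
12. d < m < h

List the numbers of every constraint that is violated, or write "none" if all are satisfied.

1. min(4, 25) = 4  ✓
2. m + n = 35; 35 mod 7 = 0, not 6  ✗
3. n - d = 9 - 13 = -4  ✓
4. 25 mod 4 = 1  ✓
5. k = 25, d = 13; 25 > 13  ✓
6. n^2 + j^2 = 9^2 + 7^2 = 81 + 49 = 130  ✓
7. d * j = 13 * 7 = 91  ✓
8. m=26, j=7, g=20; 0 of them equal 24, not exactly one  ✗
9. d + f = 13 + 4 = 17, not 15  ✗
10. 5f + 2m = 5(4) + 2(26) = 72  ✓
11. d + n = 13 + 9 = 22; 22 > 21  ✓
12. values 13 < 26 < 27  ✓

The assignment fails constraints 2, 8, 9.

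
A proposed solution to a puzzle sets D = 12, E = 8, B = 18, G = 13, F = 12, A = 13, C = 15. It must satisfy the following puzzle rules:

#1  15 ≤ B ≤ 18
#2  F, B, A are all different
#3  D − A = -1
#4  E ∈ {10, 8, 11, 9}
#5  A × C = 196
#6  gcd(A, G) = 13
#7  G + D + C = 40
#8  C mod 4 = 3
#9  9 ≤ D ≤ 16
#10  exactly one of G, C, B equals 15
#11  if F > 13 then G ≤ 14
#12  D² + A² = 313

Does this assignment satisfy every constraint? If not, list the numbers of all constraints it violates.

The assignment fails constraint 5.

#1 B = 18 lies in [15, 18]  holds
#2 values 12, 18, 13 are pairwise distinct  holds
#3 D − A = 12 − 13 = -1  holds
#4 E = 8 is in {10, 8, 11, 9}  holds
#5 A × C = 13 × 15 = 195, not 196  fails
#6 gcd(13, 13) = 13  holds
#7 G + D + C = 13 + 12 + 15 = 40  holds
#8 15 mod 4 = 3  holds
#9 D = 12 lies in [9, 16]  holds
#10 G=13, C=15, B=18; 1 of them equals 15  holds
#11 F = 12, not > 13; antecedent false, conditional vacuously true  holds
#12 D² + A² = 12² + 13² = 144 + 169 = 313  holds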